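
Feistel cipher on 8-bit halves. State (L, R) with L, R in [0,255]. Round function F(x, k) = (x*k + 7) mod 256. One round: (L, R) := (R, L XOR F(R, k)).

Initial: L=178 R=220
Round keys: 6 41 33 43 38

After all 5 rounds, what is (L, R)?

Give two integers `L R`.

Round 1 (k=6): L=220 R=157
Round 2 (k=41): L=157 R=240
Round 3 (k=33): L=240 R=106
Round 4 (k=43): L=106 R=37
Round 5 (k=38): L=37 R=239

Answer: 37 239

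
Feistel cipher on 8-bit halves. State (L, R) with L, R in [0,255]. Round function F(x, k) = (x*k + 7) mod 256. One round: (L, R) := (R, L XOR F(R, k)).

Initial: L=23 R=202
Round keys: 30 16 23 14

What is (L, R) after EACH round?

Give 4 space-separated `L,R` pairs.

Answer: 202,164 164,141 141,22 22,182

Derivation:
Round 1 (k=30): L=202 R=164
Round 2 (k=16): L=164 R=141
Round 3 (k=23): L=141 R=22
Round 4 (k=14): L=22 R=182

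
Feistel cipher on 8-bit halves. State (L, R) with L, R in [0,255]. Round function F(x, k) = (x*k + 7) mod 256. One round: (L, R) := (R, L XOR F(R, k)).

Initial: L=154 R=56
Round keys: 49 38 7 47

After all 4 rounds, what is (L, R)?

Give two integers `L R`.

Answer: 23 253

Derivation:
Round 1 (k=49): L=56 R=37
Round 2 (k=38): L=37 R=189
Round 3 (k=7): L=189 R=23
Round 4 (k=47): L=23 R=253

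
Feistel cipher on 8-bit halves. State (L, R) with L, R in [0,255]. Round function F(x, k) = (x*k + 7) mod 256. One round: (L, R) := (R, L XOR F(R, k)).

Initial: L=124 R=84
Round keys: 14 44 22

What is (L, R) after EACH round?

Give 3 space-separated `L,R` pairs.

Answer: 84,227 227,95 95,210

Derivation:
Round 1 (k=14): L=84 R=227
Round 2 (k=44): L=227 R=95
Round 3 (k=22): L=95 R=210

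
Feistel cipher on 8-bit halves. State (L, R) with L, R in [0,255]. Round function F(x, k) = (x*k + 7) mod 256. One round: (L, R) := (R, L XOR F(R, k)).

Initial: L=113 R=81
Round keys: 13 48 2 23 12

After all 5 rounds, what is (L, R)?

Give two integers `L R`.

Round 1 (k=13): L=81 R=85
Round 2 (k=48): L=85 R=166
Round 3 (k=2): L=166 R=6
Round 4 (k=23): L=6 R=55
Round 5 (k=12): L=55 R=157

Answer: 55 157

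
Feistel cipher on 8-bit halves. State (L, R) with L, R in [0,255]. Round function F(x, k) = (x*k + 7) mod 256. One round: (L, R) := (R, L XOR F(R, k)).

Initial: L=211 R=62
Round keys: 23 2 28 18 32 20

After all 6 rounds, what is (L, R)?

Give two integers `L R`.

Round 1 (k=23): L=62 R=74
Round 2 (k=2): L=74 R=165
Round 3 (k=28): L=165 R=89
Round 4 (k=18): L=89 R=236
Round 5 (k=32): L=236 R=222
Round 6 (k=20): L=222 R=179

Answer: 222 179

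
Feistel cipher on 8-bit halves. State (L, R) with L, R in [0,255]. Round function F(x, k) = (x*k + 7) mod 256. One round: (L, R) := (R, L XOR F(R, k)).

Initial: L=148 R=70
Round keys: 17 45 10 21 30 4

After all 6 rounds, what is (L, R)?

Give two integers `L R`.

Round 1 (k=17): L=70 R=57
Round 2 (k=45): L=57 R=74
Round 3 (k=10): L=74 R=210
Round 4 (k=21): L=210 R=11
Round 5 (k=30): L=11 R=131
Round 6 (k=4): L=131 R=24

Answer: 131 24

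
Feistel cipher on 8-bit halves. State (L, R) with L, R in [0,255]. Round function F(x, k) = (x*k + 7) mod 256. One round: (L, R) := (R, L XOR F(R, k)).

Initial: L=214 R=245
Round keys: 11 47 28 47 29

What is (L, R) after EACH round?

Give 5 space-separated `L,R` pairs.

Round 1 (k=11): L=245 R=88
Round 2 (k=47): L=88 R=218
Round 3 (k=28): L=218 R=135
Round 4 (k=47): L=135 R=10
Round 5 (k=29): L=10 R=174

Answer: 245,88 88,218 218,135 135,10 10,174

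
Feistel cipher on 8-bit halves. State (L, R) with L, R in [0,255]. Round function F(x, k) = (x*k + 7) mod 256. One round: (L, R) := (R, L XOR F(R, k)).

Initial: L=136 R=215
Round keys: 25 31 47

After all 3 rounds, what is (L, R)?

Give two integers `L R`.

Round 1 (k=25): L=215 R=142
Round 2 (k=31): L=142 R=238
Round 3 (k=47): L=238 R=55

Answer: 238 55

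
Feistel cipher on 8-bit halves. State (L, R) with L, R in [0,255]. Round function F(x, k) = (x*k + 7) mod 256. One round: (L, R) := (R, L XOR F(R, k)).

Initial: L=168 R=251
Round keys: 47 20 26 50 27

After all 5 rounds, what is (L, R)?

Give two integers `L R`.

Answer: 65 169

Derivation:
Round 1 (k=47): L=251 R=180
Round 2 (k=20): L=180 R=236
Round 3 (k=26): L=236 R=75
Round 4 (k=50): L=75 R=65
Round 5 (k=27): L=65 R=169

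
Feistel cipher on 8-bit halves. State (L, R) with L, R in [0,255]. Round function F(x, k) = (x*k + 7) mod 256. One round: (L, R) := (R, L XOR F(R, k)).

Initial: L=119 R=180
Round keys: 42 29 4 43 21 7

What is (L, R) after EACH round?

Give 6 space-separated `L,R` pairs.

Round 1 (k=42): L=180 R=248
Round 2 (k=29): L=248 R=171
Round 3 (k=4): L=171 R=75
Round 4 (k=43): L=75 R=11
Round 5 (k=21): L=11 R=165
Round 6 (k=7): L=165 R=129

Answer: 180,248 248,171 171,75 75,11 11,165 165,129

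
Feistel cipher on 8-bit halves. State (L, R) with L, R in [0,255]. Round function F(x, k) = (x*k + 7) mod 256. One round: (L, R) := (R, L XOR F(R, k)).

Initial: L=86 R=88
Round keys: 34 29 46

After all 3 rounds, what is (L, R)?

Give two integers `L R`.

Answer: 220 110

Derivation:
Round 1 (k=34): L=88 R=225
Round 2 (k=29): L=225 R=220
Round 3 (k=46): L=220 R=110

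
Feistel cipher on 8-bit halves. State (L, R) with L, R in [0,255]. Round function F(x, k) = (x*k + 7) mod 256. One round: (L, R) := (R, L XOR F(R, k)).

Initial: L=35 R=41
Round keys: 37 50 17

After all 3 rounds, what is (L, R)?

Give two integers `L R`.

Answer: 44 36

Derivation:
Round 1 (k=37): L=41 R=215
Round 2 (k=50): L=215 R=44
Round 3 (k=17): L=44 R=36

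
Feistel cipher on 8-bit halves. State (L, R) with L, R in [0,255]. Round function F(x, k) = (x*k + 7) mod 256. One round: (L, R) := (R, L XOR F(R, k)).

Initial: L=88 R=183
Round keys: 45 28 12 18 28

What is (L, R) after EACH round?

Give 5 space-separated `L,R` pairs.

Answer: 183,106 106,40 40,141 141,217 217,78

Derivation:
Round 1 (k=45): L=183 R=106
Round 2 (k=28): L=106 R=40
Round 3 (k=12): L=40 R=141
Round 4 (k=18): L=141 R=217
Round 5 (k=28): L=217 R=78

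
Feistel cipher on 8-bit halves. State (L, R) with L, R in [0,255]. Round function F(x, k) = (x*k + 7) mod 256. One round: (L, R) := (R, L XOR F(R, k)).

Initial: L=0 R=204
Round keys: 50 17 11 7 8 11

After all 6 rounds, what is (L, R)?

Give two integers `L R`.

Answer: 197 185

Derivation:
Round 1 (k=50): L=204 R=223
Round 2 (k=17): L=223 R=26
Round 3 (k=11): L=26 R=250
Round 4 (k=7): L=250 R=199
Round 5 (k=8): L=199 R=197
Round 6 (k=11): L=197 R=185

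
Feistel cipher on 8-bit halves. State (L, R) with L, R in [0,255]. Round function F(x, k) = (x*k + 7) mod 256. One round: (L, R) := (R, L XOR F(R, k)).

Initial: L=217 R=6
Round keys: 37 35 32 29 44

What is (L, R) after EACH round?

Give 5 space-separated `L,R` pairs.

Answer: 6,60 60,61 61,155 155,171 171,240

Derivation:
Round 1 (k=37): L=6 R=60
Round 2 (k=35): L=60 R=61
Round 3 (k=32): L=61 R=155
Round 4 (k=29): L=155 R=171
Round 5 (k=44): L=171 R=240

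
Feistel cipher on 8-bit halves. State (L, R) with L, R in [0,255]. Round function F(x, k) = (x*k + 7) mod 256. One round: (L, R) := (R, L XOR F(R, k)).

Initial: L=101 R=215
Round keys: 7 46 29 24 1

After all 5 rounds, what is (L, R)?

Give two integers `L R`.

Round 1 (k=7): L=215 R=141
Round 2 (k=46): L=141 R=138
Round 3 (k=29): L=138 R=36
Round 4 (k=24): L=36 R=237
Round 5 (k=1): L=237 R=208

Answer: 237 208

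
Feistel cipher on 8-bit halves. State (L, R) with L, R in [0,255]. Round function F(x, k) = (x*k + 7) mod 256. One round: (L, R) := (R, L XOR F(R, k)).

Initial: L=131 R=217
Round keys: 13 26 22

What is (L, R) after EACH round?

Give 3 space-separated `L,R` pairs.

Round 1 (k=13): L=217 R=143
Round 2 (k=26): L=143 R=84
Round 3 (k=22): L=84 R=176

Answer: 217,143 143,84 84,176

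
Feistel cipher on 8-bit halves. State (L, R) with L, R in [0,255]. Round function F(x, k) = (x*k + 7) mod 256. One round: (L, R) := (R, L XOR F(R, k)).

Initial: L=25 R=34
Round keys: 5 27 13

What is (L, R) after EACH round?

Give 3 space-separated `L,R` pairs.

Answer: 34,168 168,157 157,168

Derivation:
Round 1 (k=5): L=34 R=168
Round 2 (k=27): L=168 R=157
Round 3 (k=13): L=157 R=168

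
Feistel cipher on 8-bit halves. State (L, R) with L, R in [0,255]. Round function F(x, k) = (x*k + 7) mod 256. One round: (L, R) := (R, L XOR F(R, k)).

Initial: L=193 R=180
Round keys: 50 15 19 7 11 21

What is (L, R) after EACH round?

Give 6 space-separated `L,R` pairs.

Round 1 (k=50): L=180 R=238
Round 2 (k=15): L=238 R=77
Round 3 (k=19): L=77 R=80
Round 4 (k=7): L=80 R=122
Round 5 (k=11): L=122 R=21
Round 6 (k=21): L=21 R=186

Answer: 180,238 238,77 77,80 80,122 122,21 21,186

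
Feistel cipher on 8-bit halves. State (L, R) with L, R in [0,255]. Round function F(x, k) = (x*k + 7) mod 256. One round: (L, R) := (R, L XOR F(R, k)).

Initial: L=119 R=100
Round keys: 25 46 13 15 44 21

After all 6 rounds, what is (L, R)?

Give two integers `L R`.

Round 1 (k=25): L=100 R=188
Round 2 (k=46): L=188 R=171
Round 3 (k=13): L=171 R=10
Round 4 (k=15): L=10 R=54
Round 5 (k=44): L=54 R=69
Round 6 (k=21): L=69 R=134

Answer: 69 134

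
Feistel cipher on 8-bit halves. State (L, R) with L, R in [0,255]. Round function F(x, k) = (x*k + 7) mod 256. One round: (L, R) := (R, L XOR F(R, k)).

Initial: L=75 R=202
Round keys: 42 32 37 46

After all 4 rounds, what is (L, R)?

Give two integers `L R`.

Answer: 200 58

Derivation:
Round 1 (k=42): L=202 R=96
Round 2 (k=32): L=96 R=205
Round 3 (k=37): L=205 R=200
Round 4 (k=46): L=200 R=58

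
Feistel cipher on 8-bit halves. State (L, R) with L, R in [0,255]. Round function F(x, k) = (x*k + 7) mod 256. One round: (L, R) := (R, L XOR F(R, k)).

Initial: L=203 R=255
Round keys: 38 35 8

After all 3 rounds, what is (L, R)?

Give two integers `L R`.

Round 1 (k=38): L=255 R=42
Round 2 (k=35): L=42 R=58
Round 3 (k=8): L=58 R=253

Answer: 58 253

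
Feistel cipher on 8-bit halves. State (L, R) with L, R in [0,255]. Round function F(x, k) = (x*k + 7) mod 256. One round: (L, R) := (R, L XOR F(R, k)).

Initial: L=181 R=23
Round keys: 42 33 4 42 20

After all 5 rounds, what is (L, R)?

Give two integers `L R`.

Round 1 (k=42): L=23 R=120
Round 2 (k=33): L=120 R=104
Round 3 (k=4): L=104 R=223
Round 4 (k=42): L=223 R=245
Round 5 (k=20): L=245 R=244

Answer: 245 244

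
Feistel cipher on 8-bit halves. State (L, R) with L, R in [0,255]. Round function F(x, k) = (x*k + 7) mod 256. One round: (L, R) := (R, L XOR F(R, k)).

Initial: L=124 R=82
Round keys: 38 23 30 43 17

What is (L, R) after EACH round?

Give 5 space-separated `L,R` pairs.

Round 1 (k=38): L=82 R=79
Round 2 (k=23): L=79 R=114
Round 3 (k=30): L=114 R=44
Round 4 (k=43): L=44 R=25
Round 5 (k=17): L=25 R=156

Answer: 82,79 79,114 114,44 44,25 25,156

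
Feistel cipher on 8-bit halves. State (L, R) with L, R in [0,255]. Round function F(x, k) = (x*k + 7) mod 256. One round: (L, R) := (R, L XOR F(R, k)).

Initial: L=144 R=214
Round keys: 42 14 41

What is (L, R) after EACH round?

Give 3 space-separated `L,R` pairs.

Round 1 (k=42): L=214 R=179
Round 2 (k=14): L=179 R=7
Round 3 (k=41): L=7 R=149

Answer: 214,179 179,7 7,149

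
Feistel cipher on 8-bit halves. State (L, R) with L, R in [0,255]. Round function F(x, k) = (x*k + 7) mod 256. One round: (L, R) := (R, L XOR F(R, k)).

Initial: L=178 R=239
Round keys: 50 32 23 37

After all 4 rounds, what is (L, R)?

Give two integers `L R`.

Round 1 (k=50): L=239 R=7
Round 2 (k=32): L=7 R=8
Round 3 (k=23): L=8 R=184
Round 4 (k=37): L=184 R=151

Answer: 184 151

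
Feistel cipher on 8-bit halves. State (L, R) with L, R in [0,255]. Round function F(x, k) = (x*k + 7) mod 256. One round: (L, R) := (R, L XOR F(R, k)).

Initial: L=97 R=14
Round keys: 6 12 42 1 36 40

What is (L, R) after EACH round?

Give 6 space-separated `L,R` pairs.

Round 1 (k=6): L=14 R=58
Round 2 (k=12): L=58 R=177
Round 3 (k=42): L=177 R=43
Round 4 (k=1): L=43 R=131
Round 5 (k=36): L=131 R=88
Round 6 (k=40): L=88 R=68

Answer: 14,58 58,177 177,43 43,131 131,88 88,68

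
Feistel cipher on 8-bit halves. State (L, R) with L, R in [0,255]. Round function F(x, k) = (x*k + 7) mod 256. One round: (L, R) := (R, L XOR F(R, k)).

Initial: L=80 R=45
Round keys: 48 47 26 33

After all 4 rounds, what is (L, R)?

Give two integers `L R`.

Answer: 222 184

Derivation:
Round 1 (k=48): L=45 R=39
Round 2 (k=47): L=39 R=29
Round 3 (k=26): L=29 R=222
Round 4 (k=33): L=222 R=184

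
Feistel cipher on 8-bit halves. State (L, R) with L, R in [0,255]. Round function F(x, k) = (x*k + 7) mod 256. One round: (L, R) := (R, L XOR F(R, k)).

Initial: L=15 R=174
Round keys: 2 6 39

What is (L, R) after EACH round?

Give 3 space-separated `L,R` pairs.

Round 1 (k=2): L=174 R=108
Round 2 (k=6): L=108 R=33
Round 3 (k=39): L=33 R=98

Answer: 174,108 108,33 33,98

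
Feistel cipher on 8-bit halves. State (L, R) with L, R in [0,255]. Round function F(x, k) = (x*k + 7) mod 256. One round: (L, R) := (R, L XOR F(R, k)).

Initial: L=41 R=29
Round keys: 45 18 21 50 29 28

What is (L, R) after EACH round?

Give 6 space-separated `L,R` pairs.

Answer: 29,9 9,180 180,194 194,95 95,8 8,184

Derivation:
Round 1 (k=45): L=29 R=9
Round 2 (k=18): L=9 R=180
Round 3 (k=21): L=180 R=194
Round 4 (k=50): L=194 R=95
Round 5 (k=29): L=95 R=8
Round 6 (k=28): L=8 R=184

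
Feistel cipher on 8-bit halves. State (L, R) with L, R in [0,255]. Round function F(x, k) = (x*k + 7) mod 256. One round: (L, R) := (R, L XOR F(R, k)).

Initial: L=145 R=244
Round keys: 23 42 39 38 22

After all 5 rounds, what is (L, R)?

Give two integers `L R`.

Round 1 (k=23): L=244 R=98
Round 2 (k=42): L=98 R=239
Round 3 (k=39): L=239 R=18
Round 4 (k=38): L=18 R=92
Round 5 (k=22): L=92 R=253

Answer: 92 253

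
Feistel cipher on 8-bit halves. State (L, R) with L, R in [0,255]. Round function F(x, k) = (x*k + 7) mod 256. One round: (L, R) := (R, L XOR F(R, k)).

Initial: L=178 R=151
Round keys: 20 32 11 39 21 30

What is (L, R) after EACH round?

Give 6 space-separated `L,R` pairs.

Answer: 151,97 97,176 176,246 246,49 49,250 250,98

Derivation:
Round 1 (k=20): L=151 R=97
Round 2 (k=32): L=97 R=176
Round 3 (k=11): L=176 R=246
Round 4 (k=39): L=246 R=49
Round 5 (k=21): L=49 R=250
Round 6 (k=30): L=250 R=98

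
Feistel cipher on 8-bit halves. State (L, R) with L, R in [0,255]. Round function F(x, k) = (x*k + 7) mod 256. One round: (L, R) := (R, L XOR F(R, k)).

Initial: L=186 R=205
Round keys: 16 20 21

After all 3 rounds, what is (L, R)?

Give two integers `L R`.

Answer: 70 168

Derivation:
Round 1 (k=16): L=205 R=109
Round 2 (k=20): L=109 R=70
Round 3 (k=21): L=70 R=168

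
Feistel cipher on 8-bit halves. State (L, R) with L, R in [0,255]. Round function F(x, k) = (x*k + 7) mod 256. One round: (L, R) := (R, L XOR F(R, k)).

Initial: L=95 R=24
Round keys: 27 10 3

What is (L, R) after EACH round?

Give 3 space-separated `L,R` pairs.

Round 1 (k=27): L=24 R=208
Round 2 (k=10): L=208 R=63
Round 3 (k=3): L=63 R=20

Answer: 24,208 208,63 63,20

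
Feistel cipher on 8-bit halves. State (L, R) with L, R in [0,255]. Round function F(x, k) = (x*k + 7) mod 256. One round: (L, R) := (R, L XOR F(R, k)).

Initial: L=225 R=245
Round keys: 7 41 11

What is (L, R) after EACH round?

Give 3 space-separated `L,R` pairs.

Answer: 245,91 91,111 111,151

Derivation:
Round 1 (k=7): L=245 R=91
Round 2 (k=41): L=91 R=111
Round 3 (k=11): L=111 R=151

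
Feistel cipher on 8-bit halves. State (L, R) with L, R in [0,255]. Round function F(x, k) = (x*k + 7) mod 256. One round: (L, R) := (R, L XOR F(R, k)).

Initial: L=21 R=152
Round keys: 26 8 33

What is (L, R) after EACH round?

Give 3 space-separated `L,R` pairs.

Round 1 (k=26): L=152 R=98
Round 2 (k=8): L=98 R=143
Round 3 (k=33): L=143 R=20

Answer: 152,98 98,143 143,20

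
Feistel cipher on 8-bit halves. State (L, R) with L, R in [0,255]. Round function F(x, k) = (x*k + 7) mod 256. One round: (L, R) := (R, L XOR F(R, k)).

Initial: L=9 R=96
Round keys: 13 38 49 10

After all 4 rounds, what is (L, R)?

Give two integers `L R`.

Answer: 188 100

Derivation:
Round 1 (k=13): L=96 R=238
Round 2 (k=38): L=238 R=59
Round 3 (k=49): L=59 R=188
Round 4 (k=10): L=188 R=100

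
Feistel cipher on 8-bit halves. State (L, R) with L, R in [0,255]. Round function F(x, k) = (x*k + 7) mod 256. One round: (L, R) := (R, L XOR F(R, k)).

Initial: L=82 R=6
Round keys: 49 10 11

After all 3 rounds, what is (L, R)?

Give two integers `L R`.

Answer: 251 175

Derivation:
Round 1 (k=49): L=6 R=127
Round 2 (k=10): L=127 R=251
Round 3 (k=11): L=251 R=175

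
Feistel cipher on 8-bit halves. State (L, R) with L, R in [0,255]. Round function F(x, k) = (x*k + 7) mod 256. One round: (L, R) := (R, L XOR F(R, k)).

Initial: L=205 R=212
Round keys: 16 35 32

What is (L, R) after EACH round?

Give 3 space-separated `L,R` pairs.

Round 1 (k=16): L=212 R=138
Round 2 (k=35): L=138 R=49
Round 3 (k=32): L=49 R=173

Answer: 212,138 138,49 49,173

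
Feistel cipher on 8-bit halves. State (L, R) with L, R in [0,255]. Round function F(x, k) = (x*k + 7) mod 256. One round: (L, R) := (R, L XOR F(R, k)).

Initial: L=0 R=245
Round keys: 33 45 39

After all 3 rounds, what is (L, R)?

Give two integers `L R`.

Round 1 (k=33): L=245 R=156
Round 2 (k=45): L=156 R=134
Round 3 (k=39): L=134 R=237

Answer: 134 237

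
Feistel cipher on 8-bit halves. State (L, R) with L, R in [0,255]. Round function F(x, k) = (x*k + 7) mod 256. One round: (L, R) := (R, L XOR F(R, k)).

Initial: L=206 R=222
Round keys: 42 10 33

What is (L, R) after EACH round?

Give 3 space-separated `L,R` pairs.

Answer: 222,189 189,183 183,35

Derivation:
Round 1 (k=42): L=222 R=189
Round 2 (k=10): L=189 R=183
Round 3 (k=33): L=183 R=35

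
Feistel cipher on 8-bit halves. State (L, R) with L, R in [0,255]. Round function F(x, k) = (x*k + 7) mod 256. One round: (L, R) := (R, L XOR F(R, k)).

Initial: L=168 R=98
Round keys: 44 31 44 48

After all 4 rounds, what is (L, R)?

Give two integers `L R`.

Answer: 104 149

Derivation:
Round 1 (k=44): L=98 R=119
Round 2 (k=31): L=119 R=18
Round 3 (k=44): L=18 R=104
Round 4 (k=48): L=104 R=149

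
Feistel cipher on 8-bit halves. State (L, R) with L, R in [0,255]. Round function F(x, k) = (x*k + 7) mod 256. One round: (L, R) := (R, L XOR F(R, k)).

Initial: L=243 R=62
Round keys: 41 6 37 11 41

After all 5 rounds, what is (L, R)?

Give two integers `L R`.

Answer: 236 197

Derivation:
Round 1 (k=41): L=62 R=6
Round 2 (k=6): L=6 R=21
Round 3 (k=37): L=21 R=22
Round 4 (k=11): L=22 R=236
Round 5 (k=41): L=236 R=197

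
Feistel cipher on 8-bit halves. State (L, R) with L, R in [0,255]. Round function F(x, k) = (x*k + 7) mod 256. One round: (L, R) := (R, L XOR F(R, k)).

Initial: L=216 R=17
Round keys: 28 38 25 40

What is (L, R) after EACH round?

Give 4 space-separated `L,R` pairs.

Answer: 17,59 59,216 216,36 36,127

Derivation:
Round 1 (k=28): L=17 R=59
Round 2 (k=38): L=59 R=216
Round 3 (k=25): L=216 R=36
Round 4 (k=40): L=36 R=127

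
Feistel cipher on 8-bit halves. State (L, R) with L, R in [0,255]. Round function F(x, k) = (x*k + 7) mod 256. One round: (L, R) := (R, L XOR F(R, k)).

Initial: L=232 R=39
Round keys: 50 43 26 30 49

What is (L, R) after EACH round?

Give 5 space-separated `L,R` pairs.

Round 1 (k=50): L=39 R=77
Round 2 (k=43): L=77 R=209
Round 3 (k=26): L=209 R=12
Round 4 (k=30): L=12 R=190
Round 5 (k=49): L=190 R=105

Answer: 39,77 77,209 209,12 12,190 190,105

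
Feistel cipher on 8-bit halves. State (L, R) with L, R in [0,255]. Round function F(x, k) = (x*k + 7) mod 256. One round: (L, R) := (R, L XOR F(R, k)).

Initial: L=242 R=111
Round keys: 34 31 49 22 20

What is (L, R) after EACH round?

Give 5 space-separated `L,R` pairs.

Round 1 (k=34): L=111 R=55
Round 2 (k=31): L=55 R=223
Round 3 (k=49): L=223 R=129
Round 4 (k=22): L=129 R=194
Round 5 (k=20): L=194 R=174

Answer: 111,55 55,223 223,129 129,194 194,174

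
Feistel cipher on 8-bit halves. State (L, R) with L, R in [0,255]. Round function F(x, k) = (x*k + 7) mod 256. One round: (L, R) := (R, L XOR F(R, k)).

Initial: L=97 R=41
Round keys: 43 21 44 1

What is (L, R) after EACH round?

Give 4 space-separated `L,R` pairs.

Round 1 (k=43): L=41 R=139
Round 2 (k=21): L=139 R=71
Round 3 (k=44): L=71 R=176
Round 4 (k=1): L=176 R=240

Answer: 41,139 139,71 71,176 176,240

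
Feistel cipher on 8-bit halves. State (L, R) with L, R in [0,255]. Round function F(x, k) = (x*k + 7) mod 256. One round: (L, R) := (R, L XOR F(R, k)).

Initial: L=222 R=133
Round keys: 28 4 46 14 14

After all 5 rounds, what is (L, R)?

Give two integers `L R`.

Answer: 37 107

Derivation:
Round 1 (k=28): L=133 R=77
Round 2 (k=4): L=77 R=190
Round 3 (k=46): L=190 R=102
Round 4 (k=14): L=102 R=37
Round 5 (k=14): L=37 R=107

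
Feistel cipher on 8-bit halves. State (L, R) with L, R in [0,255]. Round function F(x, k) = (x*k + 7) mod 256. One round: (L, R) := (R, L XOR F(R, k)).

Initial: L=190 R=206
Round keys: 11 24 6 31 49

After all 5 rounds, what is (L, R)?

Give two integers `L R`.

Round 1 (k=11): L=206 R=95
Round 2 (k=24): L=95 R=33
Round 3 (k=6): L=33 R=146
Round 4 (k=31): L=146 R=148
Round 5 (k=49): L=148 R=201

Answer: 148 201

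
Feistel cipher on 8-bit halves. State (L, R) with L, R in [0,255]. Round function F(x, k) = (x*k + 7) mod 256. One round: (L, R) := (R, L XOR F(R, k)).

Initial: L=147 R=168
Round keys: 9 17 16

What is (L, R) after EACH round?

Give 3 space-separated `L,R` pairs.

Round 1 (k=9): L=168 R=124
Round 2 (k=17): L=124 R=235
Round 3 (k=16): L=235 R=203

Answer: 168,124 124,235 235,203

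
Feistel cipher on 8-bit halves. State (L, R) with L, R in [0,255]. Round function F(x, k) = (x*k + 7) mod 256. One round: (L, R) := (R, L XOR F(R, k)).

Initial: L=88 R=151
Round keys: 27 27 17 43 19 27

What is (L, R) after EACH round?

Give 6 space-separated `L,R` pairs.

Round 1 (k=27): L=151 R=172
Round 2 (k=27): L=172 R=188
Round 3 (k=17): L=188 R=47
Round 4 (k=43): L=47 R=80
Round 5 (k=19): L=80 R=216
Round 6 (k=27): L=216 R=159

Answer: 151,172 172,188 188,47 47,80 80,216 216,159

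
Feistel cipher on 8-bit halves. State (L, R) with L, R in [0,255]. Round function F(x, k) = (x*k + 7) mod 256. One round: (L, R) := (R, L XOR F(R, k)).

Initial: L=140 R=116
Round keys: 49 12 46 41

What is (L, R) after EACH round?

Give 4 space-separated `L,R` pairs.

Answer: 116,183 183,239 239,78 78,106

Derivation:
Round 1 (k=49): L=116 R=183
Round 2 (k=12): L=183 R=239
Round 3 (k=46): L=239 R=78
Round 4 (k=41): L=78 R=106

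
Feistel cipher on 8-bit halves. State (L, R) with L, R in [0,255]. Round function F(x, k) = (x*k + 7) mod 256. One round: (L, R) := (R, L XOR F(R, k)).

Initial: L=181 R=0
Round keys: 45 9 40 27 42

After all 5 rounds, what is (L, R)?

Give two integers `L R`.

Round 1 (k=45): L=0 R=178
Round 2 (k=9): L=178 R=73
Round 3 (k=40): L=73 R=221
Round 4 (k=27): L=221 R=31
Round 5 (k=42): L=31 R=192

Answer: 31 192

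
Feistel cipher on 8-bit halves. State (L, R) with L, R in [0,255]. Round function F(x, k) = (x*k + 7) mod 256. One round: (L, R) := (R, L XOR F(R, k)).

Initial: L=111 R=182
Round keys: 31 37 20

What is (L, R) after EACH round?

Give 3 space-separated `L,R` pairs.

Round 1 (k=31): L=182 R=126
Round 2 (k=37): L=126 R=139
Round 3 (k=20): L=139 R=157

Answer: 182,126 126,139 139,157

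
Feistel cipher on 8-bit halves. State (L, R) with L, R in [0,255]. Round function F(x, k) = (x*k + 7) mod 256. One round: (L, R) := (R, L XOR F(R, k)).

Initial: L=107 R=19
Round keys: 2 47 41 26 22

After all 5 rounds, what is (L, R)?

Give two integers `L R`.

Round 1 (k=2): L=19 R=70
Round 2 (k=47): L=70 R=242
Round 3 (k=41): L=242 R=143
Round 4 (k=26): L=143 R=127
Round 5 (k=22): L=127 R=126

Answer: 127 126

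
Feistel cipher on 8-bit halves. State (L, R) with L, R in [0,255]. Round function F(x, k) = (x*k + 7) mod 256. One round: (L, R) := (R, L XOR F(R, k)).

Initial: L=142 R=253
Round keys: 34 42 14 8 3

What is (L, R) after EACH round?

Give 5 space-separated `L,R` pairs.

Round 1 (k=34): L=253 R=47
Round 2 (k=42): L=47 R=64
Round 3 (k=14): L=64 R=168
Round 4 (k=8): L=168 R=7
Round 5 (k=3): L=7 R=180

Answer: 253,47 47,64 64,168 168,7 7,180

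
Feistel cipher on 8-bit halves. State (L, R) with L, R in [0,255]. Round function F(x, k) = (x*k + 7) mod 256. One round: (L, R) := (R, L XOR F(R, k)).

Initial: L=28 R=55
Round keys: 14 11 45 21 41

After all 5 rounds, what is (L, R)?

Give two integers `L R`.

Answer: 109 69

Derivation:
Round 1 (k=14): L=55 R=21
Round 2 (k=11): L=21 R=217
Round 3 (k=45): L=217 R=57
Round 4 (k=21): L=57 R=109
Round 5 (k=41): L=109 R=69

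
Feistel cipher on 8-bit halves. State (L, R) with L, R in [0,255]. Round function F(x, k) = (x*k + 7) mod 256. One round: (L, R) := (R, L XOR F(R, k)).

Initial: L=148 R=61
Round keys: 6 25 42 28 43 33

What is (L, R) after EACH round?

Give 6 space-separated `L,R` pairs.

Answer: 61,225 225,61 61,232 232,90 90,205 205,46

Derivation:
Round 1 (k=6): L=61 R=225
Round 2 (k=25): L=225 R=61
Round 3 (k=42): L=61 R=232
Round 4 (k=28): L=232 R=90
Round 5 (k=43): L=90 R=205
Round 6 (k=33): L=205 R=46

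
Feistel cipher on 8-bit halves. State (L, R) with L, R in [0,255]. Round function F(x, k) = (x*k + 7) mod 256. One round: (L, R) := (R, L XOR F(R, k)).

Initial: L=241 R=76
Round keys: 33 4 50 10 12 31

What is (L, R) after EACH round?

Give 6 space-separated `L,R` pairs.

Round 1 (k=33): L=76 R=34
Round 2 (k=4): L=34 R=195
Round 3 (k=50): L=195 R=63
Round 4 (k=10): L=63 R=190
Round 5 (k=12): L=190 R=208
Round 6 (k=31): L=208 R=137

Answer: 76,34 34,195 195,63 63,190 190,208 208,137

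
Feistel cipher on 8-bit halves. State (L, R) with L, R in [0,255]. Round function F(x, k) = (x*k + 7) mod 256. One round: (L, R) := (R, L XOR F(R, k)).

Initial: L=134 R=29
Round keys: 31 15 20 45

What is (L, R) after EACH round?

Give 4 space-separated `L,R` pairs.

Round 1 (k=31): L=29 R=12
Round 2 (k=15): L=12 R=166
Round 3 (k=20): L=166 R=243
Round 4 (k=45): L=243 R=24

Answer: 29,12 12,166 166,243 243,24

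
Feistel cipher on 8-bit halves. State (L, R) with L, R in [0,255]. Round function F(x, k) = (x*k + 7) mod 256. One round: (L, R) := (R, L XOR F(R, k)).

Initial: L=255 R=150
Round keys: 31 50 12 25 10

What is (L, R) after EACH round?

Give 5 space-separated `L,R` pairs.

Round 1 (k=31): L=150 R=206
Round 2 (k=50): L=206 R=213
Round 3 (k=12): L=213 R=205
Round 4 (k=25): L=205 R=217
Round 5 (k=10): L=217 R=76

Answer: 150,206 206,213 213,205 205,217 217,76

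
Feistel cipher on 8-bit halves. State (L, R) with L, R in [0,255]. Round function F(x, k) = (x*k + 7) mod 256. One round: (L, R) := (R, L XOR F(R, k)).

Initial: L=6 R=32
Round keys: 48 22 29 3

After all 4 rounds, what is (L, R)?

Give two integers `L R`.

Round 1 (k=48): L=32 R=1
Round 2 (k=22): L=1 R=61
Round 3 (k=29): L=61 R=241
Round 4 (k=3): L=241 R=231

Answer: 241 231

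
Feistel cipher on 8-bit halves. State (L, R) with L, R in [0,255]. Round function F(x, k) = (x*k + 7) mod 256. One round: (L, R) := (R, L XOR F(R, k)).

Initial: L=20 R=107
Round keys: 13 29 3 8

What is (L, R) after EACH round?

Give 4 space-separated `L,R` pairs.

Round 1 (k=13): L=107 R=98
Round 2 (k=29): L=98 R=74
Round 3 (k=3): L=74 R=135
Round 4 (k=8): L=135 R=117

Answer: 107,98 98,74 74,135 135,117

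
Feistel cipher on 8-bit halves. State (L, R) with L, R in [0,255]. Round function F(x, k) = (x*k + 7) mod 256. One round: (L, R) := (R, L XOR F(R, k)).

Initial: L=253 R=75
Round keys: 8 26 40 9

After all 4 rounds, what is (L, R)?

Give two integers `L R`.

Answer: 37 100

Derivation:
Round 1 (k=8): L=75 R=162
Round 2 (k=26): L=162 R=48
Round 3 (k=40): L=48 R=37
Round 4 (k=9): L=37 R=100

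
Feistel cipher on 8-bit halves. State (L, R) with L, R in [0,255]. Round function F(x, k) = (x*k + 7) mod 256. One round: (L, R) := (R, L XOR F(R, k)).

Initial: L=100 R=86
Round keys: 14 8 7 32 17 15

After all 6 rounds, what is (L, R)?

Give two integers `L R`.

Round 1 (k=14): L=86 R=223
Round 2 (k=8): L=223 R=169
Round 3 (k=7): L=169 R=121
Round 4 (k=32): L=121 R=142
Round 5 (k=17): L=142 R=12
Round 6 (k=15): L=12 R=53

Answer: 12 53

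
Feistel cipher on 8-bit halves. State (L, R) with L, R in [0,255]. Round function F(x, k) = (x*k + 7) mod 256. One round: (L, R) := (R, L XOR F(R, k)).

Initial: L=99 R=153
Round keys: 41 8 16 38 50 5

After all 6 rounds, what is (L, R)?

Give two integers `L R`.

Answer: 69 105

Derivation:
Round 1 (k=41): L=153 R=235
Round 2 (k=8): L=235 R=198
Round 3 (k=16): L=198 R=140
Round 4 (k=38): L=140 R=9
Round 5 (k=50): L=9 R=69
Round 6 (k=5): L=69 R=105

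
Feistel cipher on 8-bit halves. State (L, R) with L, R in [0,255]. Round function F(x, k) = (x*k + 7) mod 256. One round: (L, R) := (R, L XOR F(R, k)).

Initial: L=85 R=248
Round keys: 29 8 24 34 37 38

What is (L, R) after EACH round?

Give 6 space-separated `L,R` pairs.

Round 1 (k=29): L=248 R=74
Round 2 (k=8): L=74 R=175
Round 3 (k=24): L=175 R=37
Round 4 (k=34): L=37 R=94
Round 5 (k=37): L=94 R=184
Round 6 (k=38): L=184 R=9

Answer: 248,74 74,175 175,37 37,94 94,184 184,9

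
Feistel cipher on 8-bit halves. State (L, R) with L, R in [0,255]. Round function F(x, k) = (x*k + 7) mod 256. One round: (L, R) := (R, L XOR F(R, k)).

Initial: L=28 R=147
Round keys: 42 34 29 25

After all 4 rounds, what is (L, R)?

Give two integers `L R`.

Round 1 (k=42): L=147 R=57
Round 2 (k=34): L=57 R=10
Round 3 (k=29): L=10 R=16
Round 4 (k=25): L=16 R=157

Answer: 16 157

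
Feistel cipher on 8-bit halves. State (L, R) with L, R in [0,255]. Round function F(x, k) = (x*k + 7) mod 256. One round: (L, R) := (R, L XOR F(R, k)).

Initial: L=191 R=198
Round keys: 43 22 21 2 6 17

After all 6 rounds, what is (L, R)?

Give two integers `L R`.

Answer: 85 98

Derivation:
Round 1 (k=43): L=198 R=246
Round 2 (k=22): L=246 R=237
Round 3 (k=21): L=237 R=142
Round 4 (k=2): L=142 R=206
Round 5 (k=6): L=206 R=85
Round 6 (k=17): L=85 R=98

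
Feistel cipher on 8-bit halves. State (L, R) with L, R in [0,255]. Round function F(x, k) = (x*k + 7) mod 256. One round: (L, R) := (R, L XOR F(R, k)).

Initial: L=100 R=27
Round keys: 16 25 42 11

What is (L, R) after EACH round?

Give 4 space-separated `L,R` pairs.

Round 1 (k=16): L=27 R=211
Round 2 (k=25): L=211 R=185
Round 3 (k=42): L=185 R=178
Round 4 (k=11): L=178 R=20

Answer: 27,211 211,185 185,178 178,20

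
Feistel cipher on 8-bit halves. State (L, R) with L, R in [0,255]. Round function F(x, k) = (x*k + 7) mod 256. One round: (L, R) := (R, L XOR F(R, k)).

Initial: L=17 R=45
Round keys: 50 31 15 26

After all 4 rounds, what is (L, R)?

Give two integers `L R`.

Answer: 253 211

Derivation:
Round 1 (k=50): L=45 R=192
Round 2 (k=31): L=192 R=106
Round 3 (k=15): L=106 R=253
Round 4 (k=26): L=253 R=211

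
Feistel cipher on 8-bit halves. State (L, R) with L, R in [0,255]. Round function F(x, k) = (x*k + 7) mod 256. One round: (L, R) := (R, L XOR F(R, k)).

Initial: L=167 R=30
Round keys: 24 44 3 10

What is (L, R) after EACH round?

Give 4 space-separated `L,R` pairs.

Round 1 (k=24): L=30 R=112
Round 2 (k=44): L=112 R=89
Round 3 (k=3): L=89 R=98
Round 4 (k=10): L=98 R=130

Answer: 30,112 112,89 89,98 98,130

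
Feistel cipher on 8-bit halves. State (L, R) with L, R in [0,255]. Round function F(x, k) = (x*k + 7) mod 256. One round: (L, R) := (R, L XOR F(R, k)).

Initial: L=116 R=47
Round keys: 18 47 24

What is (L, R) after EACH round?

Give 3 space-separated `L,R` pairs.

Answer: 47,33 33,57 57,126

Derivation:
Round 1 (k=18): L=47 R=33
Round 2 (k=47): L=33 R=57
Round 3 (k=24): L=57 R=126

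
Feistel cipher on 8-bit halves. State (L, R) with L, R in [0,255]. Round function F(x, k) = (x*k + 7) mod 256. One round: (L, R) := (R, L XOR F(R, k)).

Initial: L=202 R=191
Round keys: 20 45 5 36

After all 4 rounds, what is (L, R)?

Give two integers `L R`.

Round 1 (k=20): L=191 R=57
Round 2 (k=45): L=57 R=179
Round 3 (k=5): L=179 R=191
Round 4 (k=36): L=191 R=80

Answer: 191 80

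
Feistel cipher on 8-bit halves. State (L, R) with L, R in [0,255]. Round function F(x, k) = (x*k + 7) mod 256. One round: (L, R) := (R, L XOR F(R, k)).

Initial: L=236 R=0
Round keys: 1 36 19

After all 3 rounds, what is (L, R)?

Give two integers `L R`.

Answer: 19 155

Derivation:
Round 1 (k=1): L=0 R=235
Round 2 (k=36): L=235 R=19
Round 3 (k=19): L=19 R=155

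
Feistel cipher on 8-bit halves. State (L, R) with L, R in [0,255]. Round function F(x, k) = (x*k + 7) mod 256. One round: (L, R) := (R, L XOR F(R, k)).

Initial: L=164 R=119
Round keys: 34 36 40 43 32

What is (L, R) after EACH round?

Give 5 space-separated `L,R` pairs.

Round 1 (k=34): L=119 R=113
Round 2 (k=36): L=113 R=156
Round 3 (k=40): L=156 R=22
Round 4 (k=43): L=22 R=37
Round 5 (k=32): L=37 R=177

Answer: 119,113 113,156 156,22 22,37 37,177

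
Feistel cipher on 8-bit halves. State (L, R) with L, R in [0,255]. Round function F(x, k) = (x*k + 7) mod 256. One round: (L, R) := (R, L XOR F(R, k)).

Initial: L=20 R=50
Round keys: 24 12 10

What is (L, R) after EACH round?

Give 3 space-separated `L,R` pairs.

Answer: 50,163 163,153 153,162

Derivation:
Round 1 (k=24): L=50 R=163
Round 2 (k=12): L=163 R=153
Round 3 (k=10): L=153 R=162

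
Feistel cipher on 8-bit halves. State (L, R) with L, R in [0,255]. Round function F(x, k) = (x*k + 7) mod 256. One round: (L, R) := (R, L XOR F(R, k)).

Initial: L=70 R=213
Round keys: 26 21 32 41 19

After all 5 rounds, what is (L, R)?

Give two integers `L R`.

Round 1 (k=26): L=213 R=239
Round 2 (k=21): L=239 R=119
Round 3 (k=32): L=119 R=8
Round 4 (k=41): L=8 R=56
Round 5 (k=19): L=56 R=39

Answer: 56 39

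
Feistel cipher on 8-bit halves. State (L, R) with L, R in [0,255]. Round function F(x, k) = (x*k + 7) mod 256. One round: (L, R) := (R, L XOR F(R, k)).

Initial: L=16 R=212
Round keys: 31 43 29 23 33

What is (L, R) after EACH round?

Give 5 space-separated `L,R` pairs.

Round 1 (k=31): L=212 R=163
Round 2 (k=43): L=163 R=188
Round 3 (k=29): L=188 R=240
Round 4 (k=23): L=240 R=43
Round 5 (k=33): L=43 R=98

Answer: 212,163 163,188 188,240 240,43 43,98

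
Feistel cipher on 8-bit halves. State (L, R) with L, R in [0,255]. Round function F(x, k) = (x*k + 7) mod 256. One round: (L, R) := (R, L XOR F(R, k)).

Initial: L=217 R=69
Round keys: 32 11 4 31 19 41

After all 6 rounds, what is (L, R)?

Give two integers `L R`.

Round 1 (k=32): L=69 R=126
Round 2 (k=11): L=126 R=52
Round 3 (k=4): L=52 R=169
Round 4 (k=31): L=169 R=74
Round 5 (k=19): L=74 R=44
Round 6 (k=41): L=44 R=89

Answer: 44 89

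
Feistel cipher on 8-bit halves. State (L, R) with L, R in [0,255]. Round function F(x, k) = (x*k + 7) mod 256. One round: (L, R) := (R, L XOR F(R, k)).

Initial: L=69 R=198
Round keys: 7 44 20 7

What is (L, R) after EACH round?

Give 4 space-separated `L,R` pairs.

Round 1 (k=7): L=198 R=52
Round 2 (k=44): L=52 R=49
Round 3 (k=20): L=49 R=239
Round 4 (k=7): L=239 R=161

Answer: 198,52 52,49 49,239 239,161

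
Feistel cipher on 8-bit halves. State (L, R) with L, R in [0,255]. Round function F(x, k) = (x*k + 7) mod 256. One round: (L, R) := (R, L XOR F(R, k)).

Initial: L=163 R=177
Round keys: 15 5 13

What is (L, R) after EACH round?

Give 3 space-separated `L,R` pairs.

Round 1 (k=15): L=177 R=197
Round 2 (k=5): L=197 R=81
Round 3 (k=13): L=81 R=225

Answer: 177,197 197,81 81,225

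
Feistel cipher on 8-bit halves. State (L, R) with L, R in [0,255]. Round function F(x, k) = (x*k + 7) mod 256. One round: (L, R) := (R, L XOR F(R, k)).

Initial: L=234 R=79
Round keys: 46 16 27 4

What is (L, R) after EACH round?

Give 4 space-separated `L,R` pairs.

Answer: 79,211 211,120 120,124 124,143

Derivation:
Round 1 (k=46): L=79 R=211
Round 2 (k=16): L=211 R=120
Round 3 (k=27): L=120 R=124
Round 4 (k=4): L=124 R=143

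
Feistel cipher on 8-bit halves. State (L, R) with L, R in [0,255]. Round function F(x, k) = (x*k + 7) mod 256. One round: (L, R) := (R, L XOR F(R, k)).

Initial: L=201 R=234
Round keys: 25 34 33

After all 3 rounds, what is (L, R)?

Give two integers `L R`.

Answer: 189 76

Derivation:
Round 1 (k=25): L=234 R=40
Round 2 (k=34): L=40 R=189
Round 3 (k=33): L=189 R=76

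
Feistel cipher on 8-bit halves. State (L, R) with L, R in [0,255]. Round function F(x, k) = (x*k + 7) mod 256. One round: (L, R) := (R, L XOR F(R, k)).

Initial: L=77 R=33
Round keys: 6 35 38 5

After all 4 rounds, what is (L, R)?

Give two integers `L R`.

Round 1 (k=6): L=33 R=128
Round 2 (k=35): L=128 R=166
Round 3 (k=38): L=166 R=43
Round 4 (k=5): L=43 R=120

Answer: 43 120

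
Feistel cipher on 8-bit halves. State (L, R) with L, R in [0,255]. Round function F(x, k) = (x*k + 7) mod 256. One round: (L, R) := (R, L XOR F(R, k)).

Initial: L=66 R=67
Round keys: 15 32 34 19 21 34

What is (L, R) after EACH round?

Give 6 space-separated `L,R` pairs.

Answer: 67,182 182,132 132,57 57,198 198,124 124,185

Derivation:
Round 1 (k=15): L=67 R=182
Round 2 (k=32): L=182 R=132
Round 3 (k=34): L=132 R=57
Round 4 (k=19): L=57 R=198
Round 5 (k=21): L=198 R=124
Round 6 (k=34): L=124 R=185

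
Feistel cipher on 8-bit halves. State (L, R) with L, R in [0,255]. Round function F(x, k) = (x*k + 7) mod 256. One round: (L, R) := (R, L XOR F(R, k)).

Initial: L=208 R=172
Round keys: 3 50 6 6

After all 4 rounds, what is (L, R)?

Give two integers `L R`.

Answer: 150 234

Derivation:
Round 1 (k=3): L=172 R=219
Round 2 (k=50): L=219 R=97
Round 3 (k=6): L=97 R=150
Round 4 (k=6): L=150 R=234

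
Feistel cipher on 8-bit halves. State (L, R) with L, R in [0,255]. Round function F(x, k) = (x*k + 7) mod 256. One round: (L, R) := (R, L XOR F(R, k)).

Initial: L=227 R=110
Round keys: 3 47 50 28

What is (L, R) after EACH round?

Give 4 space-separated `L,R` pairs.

Round 1 (k=3): L=110 R=178
Round 2 (k=47): L=178 R=219
Round 3 (k=50): L=219 R=127
Round 4 (k=28): L=127 R=48

Answer: 110,178 178,219 219,127 127,48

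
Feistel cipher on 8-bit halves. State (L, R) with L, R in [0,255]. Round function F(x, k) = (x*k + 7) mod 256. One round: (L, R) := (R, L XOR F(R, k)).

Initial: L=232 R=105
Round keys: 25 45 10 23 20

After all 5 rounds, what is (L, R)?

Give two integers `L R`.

Round 1 (k=25): L=105 R=160
Round 2 (k=45): L=160 R=78
Round 3 (k=10): L=78 R=179
Round 4 (k=23): L=179 R=82
Round 5 (k=20): L=82 R=220

Answer: 82 220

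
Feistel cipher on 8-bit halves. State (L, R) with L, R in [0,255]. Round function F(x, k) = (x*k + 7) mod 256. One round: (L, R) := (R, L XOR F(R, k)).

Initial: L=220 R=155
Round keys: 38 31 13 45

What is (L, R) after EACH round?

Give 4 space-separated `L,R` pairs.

Answer: 155,213 213,73 73,105 105,53

Derivation:
Round 1 (k=38): L=155 R=213
Round 2 (k=31): L=213 R=73
Round 3 (k=13): L=73 R=105
Round 4 (k=45): L=105 R=53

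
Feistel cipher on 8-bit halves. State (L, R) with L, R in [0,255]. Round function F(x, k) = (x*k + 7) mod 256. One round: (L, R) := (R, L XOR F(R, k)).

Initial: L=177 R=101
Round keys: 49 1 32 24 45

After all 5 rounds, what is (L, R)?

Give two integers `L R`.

Round 1 (k=49): L=101 R=237
Round 2 (k=1): L=237 R=145
Round 3 (k=32): L=145 R=202
Round 4 (k=24): L=202 R=102
Round 5 (k=45): L=102 R=63

Answer: 102 63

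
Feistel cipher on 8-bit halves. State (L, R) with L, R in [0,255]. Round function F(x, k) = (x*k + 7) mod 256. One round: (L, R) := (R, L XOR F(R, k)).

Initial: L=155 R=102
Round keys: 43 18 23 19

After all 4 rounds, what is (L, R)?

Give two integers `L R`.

Answer: 224 74

Derivation:
Round 1 (k=43): L=102 R=178
Round 2 (k=18): L=178 R=237
Round 3 (k=23): L=237 R=224
Round 4 (k=19): L=224 R=74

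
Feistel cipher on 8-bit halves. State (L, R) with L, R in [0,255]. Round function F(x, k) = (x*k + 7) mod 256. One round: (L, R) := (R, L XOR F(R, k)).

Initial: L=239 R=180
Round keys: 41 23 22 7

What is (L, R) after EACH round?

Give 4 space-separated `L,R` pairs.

Round 1 (k=41): L=180 R=52
Round 2 (k=23): L=52 R=7
Round 3 (k=22): L=7 R=149
Round 4 (k=7): L=149 R=29

Answer: 180,52 52,7 7,149 149,29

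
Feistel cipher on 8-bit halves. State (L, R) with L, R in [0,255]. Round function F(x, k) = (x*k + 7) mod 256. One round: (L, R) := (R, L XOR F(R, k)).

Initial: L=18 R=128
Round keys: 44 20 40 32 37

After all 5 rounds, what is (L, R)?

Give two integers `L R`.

Answer: 108 9

Derivation:
Round 1 (k=44): L=128 R=21
Round 2 (k=20): L=21 R=43
Round 3 (k=40): L=43 R=170
Round 4 (k=32): L=170 R=108
Round 5 (k=37): L=108 R=9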